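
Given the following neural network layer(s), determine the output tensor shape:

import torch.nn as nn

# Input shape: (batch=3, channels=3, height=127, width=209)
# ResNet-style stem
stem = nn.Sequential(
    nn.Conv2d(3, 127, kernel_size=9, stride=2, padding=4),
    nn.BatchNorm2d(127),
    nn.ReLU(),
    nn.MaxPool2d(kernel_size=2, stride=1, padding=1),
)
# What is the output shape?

Input shape: (3, 3, 127, 209)
  -> after Conv2d 9x9 stride=2: (3, 127, 64, 105)
Output shape: (3, 127, 65, 106)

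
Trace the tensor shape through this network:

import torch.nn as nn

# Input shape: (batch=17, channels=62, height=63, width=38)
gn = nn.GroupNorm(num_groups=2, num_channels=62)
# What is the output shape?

Input shape: (17, 62, 63, 38)
Output shape: (17, 62, 63, 38)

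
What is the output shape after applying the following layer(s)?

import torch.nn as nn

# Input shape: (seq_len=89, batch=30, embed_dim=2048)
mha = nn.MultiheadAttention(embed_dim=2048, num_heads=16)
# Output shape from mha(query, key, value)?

Input shape: (89, 30, 2048)
Output shape: (89, 30, 2048)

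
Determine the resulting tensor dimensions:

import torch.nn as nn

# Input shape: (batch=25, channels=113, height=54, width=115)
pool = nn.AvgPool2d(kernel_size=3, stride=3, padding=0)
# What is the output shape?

Input shape: (25, 113, 54, 115)
Output shape: (25, 113, 18, 38)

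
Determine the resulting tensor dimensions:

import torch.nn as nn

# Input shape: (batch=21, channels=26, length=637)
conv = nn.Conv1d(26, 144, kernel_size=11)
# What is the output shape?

Input shape: (21, 26, 637)
Output shape: (21, 144, 627)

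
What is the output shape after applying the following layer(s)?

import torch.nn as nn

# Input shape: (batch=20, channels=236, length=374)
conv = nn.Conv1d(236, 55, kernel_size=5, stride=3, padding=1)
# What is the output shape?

Input shape: (20, 236, 374)
Output shape: (20, 55, 124)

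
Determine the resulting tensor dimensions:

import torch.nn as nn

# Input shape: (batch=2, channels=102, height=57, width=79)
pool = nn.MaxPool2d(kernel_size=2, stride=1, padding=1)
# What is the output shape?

Input shape: (2, 102, 57, 79)
Output shape: (2, 102, 58, 80)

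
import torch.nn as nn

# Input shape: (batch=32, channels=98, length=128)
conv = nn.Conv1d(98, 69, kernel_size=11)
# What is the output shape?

Input shape: (32, 98, 128)
Output shape: (32, 69, 118)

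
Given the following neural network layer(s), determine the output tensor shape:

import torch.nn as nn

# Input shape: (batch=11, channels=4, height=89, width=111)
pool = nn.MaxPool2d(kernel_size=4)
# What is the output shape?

Input shape: (11, 4, 89, 111)
Output shape: (11, 4, 22, 27)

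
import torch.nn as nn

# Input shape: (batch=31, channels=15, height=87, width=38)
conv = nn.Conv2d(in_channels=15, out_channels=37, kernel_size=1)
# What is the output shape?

Input shape: (31, 15, 87, 38)
Output shape: (31, 37, 87, 38)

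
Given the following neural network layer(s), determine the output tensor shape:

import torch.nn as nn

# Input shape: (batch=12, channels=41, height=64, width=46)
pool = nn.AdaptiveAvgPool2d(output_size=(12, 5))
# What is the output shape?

Input shape: (12, 41, 64, 46)
Output shape: (12, 41, 12, 5)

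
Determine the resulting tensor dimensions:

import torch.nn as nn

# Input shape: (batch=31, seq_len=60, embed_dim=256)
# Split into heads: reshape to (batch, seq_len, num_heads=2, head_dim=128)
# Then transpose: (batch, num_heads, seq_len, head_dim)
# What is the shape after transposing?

Input shape: (31, 60, 256)
  -> after reshape: (31, 60, 2, 128)
Output shape: (31, 2, 60, 128)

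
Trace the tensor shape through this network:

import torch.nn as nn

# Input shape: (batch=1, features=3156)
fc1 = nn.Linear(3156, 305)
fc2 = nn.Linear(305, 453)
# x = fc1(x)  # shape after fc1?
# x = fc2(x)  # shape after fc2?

Input shape: (1, 3156)
  -> after fc1: (1, 305)
Output shape: (1, 453)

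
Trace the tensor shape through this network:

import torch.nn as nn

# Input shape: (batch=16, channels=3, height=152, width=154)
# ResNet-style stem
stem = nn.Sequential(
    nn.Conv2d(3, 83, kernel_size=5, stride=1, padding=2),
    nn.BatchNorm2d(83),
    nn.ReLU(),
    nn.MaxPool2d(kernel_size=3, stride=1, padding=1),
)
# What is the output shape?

Input shape: (16, 3, 152, 154)
  -> after Conv2d 5x5 stride=1: (16, 83, 152, 154)
Output shape: (16, 83, 152, 154)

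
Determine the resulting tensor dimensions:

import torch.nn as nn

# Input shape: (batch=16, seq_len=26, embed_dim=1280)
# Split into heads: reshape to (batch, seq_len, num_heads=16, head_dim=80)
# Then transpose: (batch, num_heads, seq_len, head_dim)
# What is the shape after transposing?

Input shape: (16, 26, 1280)
  -> after reshape: (16, 26, 16, 80)
Output shape: (16, 16, 26, 80)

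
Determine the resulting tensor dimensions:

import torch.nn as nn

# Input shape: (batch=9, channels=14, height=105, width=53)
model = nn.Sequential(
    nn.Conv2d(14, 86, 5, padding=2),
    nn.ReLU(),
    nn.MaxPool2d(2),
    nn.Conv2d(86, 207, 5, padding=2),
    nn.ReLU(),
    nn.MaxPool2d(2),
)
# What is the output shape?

Input shape: (9, 14, 105, 53)
  -> after first Conv2d: (9, 86, 105, 53)
  -> after first MaxPool2d: (9, 86, 52, 26)
  -> after second Conv2d: (9, 207, 52, 26)
Output shape: (9, 207, 26, 13)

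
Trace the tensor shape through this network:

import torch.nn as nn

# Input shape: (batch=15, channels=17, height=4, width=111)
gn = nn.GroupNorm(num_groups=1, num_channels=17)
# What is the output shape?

Input shape: (15, 17, 4, 111)
Output shape: (15, 17, 4, 111)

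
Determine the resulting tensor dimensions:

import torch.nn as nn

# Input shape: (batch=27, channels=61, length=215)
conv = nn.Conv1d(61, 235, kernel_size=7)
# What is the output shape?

Input shape: (27, 61, 215)
Output shape: (27, 235, 209)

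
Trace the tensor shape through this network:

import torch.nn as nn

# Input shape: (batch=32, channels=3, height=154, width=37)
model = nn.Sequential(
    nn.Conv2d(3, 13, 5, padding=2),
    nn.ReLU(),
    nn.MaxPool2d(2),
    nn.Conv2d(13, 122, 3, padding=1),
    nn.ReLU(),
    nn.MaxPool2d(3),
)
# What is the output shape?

Input shape: (32, 3, 154, 37)
  -> after first Conv2d: (32, 13, 154, 37)
  -> after first MaxPool2d: (32, 13, 77, 18)
  -> after second Conv2d: (32, 122, 77, 18)
Output shape: (32, 122, 25, 6)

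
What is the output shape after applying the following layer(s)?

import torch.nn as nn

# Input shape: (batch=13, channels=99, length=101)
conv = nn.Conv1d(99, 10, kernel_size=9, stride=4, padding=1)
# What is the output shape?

Input shape: (13, 99, 101)
Output shape: (13, 10, 24)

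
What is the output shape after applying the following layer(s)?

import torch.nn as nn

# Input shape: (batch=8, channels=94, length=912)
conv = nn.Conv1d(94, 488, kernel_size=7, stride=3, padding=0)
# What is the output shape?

Input shape: (8, 94, 912)
Output shape: (8, 488, 302)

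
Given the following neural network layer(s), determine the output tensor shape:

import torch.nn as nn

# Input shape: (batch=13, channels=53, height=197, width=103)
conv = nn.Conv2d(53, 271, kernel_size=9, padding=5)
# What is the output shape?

Input shape: (13, 53, 197, 103)
Output shape: (13, 271, 199, 105)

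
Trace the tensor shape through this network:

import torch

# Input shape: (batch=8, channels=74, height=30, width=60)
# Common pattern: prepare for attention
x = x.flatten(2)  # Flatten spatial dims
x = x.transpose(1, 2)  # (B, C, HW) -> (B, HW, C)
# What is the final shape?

Input shape: (8, 74, 30, 60)
  -> after flatten(2): (8, 74, 1800)
Output shape: (8, 1800, 74)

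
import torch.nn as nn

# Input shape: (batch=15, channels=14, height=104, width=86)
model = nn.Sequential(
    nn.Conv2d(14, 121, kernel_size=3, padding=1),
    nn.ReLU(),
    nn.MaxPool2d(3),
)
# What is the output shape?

Input shape: (15, 14, 104, 86)
  -> after Conv2d: (15, 121, 104, 86)
  -> after ReLU: (15, 121, 104, 86)
Output shape: (15, 121, 34, 28)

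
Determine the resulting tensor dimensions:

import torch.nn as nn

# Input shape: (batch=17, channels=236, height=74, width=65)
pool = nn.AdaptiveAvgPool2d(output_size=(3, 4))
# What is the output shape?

Input shape: (17, 236, 74, 65)
Output shape: (17, 236, 3, 4)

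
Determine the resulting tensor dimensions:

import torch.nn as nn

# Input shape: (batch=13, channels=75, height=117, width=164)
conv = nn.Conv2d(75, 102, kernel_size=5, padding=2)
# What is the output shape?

Input shape: (13, 75, 117, 164)
Output shape: (13, 102, 117, 164)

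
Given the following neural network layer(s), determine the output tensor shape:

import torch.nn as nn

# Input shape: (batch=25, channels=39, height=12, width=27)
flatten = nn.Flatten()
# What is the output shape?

Input shape: (25, 39, 12, 27)
Output shape: (25, 12636)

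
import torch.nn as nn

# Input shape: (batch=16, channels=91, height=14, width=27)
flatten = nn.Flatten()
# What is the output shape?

Input shape: (16, 91, 14, 27)
Output shape: (16, 34398)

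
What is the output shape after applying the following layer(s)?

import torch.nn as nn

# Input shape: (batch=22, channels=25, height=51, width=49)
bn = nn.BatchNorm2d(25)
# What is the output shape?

Input shape: (22, 25, 51, 49)
Output shape: (22, 25, 51, 49)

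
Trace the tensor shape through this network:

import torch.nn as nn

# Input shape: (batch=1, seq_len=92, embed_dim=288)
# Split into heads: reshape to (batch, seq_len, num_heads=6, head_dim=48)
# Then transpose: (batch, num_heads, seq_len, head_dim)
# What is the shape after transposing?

Input shape: (1, 92, 288)
  -> after reshape: (1, 92, 6, 48)
Output shape: (1, 6, 92, 48)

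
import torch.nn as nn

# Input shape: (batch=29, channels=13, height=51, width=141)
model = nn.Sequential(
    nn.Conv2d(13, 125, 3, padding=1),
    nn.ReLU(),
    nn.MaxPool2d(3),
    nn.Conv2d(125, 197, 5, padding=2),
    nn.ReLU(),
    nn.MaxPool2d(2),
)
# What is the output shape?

Input shape: (29, 13, 51, 141)
  -> after first Conv2d: (29, 125, 51, 141)
  -> after first MaxPool2d: (29, 125, 17, 47)
  -> after second Conv2d: (29, 197, 17, 47)
Output shape: (29, 197, 8, 23)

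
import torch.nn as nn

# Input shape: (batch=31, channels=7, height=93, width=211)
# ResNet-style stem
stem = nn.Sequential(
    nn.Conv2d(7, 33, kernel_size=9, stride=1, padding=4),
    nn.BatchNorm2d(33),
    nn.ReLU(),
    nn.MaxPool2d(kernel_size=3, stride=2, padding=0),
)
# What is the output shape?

Input shape: (31, 7, 93, 211)
  -> after Conv2d 9x9 stride=1: (31, 33, 93, 211)
Output shape: (31, 33, 46, 105)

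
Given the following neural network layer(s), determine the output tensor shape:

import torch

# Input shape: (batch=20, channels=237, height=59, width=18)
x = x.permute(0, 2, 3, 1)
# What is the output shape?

Input shape: (20, 237, 59, 18)
Output shape: (20, 59, 18, 237)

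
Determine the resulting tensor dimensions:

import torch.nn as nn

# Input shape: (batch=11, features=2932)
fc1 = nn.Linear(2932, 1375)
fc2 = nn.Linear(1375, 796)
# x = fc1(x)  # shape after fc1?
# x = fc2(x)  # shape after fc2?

Input shape: (11, 2932)
  -> after fc1: (11, 1375)
Output shape: (11, 796)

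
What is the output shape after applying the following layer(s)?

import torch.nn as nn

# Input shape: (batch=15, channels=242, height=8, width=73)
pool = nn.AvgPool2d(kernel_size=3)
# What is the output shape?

Input shape: (15, 242, 8, 73)
Output shape: (15, 242, 2, 24)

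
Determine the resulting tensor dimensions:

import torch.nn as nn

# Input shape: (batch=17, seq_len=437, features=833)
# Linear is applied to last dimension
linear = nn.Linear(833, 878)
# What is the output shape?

Input shape: (17, 437, 833)
Output shape: (17, 437, 878)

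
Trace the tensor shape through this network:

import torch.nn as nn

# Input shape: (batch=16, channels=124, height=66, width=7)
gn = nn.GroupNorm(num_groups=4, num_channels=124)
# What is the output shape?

Input shape: (16, 124, 66, 7)
Output shape: (16, 124, 66, 7)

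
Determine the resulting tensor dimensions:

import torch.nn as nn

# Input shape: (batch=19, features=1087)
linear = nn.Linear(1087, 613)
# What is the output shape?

Input shape: (19, 1087)
Output shape: (19, 613)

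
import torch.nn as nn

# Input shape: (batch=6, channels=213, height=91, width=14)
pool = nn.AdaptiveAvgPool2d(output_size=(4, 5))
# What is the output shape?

Input shape: (6, 213, 91, 14)
Output shape: (6, 213, 4, 5)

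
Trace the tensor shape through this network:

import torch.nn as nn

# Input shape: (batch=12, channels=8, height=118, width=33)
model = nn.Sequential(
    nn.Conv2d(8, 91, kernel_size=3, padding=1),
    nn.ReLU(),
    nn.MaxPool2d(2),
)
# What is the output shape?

Input shape: (12, 8, 118, 33)
  -> after Conv2d: (12, 91, 118, 33)
  -> after ReLU: (12, 91, 118, 33)
Output shape: (12, 91, 59, 16)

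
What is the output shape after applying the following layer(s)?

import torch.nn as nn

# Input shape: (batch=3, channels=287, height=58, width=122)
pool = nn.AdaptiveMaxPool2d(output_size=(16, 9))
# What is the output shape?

Input shape: (3, 287, 58, 122)
Output shape: (3, 287, 16, 9)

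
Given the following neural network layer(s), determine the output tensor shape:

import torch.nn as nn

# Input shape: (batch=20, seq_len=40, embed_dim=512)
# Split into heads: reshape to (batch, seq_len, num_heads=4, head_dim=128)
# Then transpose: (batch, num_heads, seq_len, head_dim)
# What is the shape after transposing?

Input shape: (20, 40, 512)
  -> after reshape: (20, 40, 4, 128)
Output shape: (20, 4, 40, 128)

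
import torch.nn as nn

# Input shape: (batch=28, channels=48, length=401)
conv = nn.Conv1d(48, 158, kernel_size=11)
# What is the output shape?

Input shape: (28, 48, 401)
Output shape: (28, 158, 391)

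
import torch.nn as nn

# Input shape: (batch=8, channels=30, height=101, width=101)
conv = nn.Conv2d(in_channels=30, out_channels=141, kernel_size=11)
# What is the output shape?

Input shape: (8, 30, 101, 101)
Output shape: (8, 141, 91, 91)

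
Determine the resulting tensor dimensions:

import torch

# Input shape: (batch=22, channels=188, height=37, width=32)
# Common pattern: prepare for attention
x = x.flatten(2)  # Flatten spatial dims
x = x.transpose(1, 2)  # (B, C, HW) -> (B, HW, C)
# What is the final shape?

Input shape: (22, 188, 37, 32)
  -> after flatten(2): (22, 188, 1184)
Output shape: (22, 1184, 188)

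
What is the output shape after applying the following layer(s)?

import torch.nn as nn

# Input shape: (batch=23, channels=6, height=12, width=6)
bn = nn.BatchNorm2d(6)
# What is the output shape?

Input shape: (23, 6, 12, 6)
Output shape: (23, 6, 12, 6)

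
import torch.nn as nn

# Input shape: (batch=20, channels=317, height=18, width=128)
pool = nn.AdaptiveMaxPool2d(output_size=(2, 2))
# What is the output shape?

Input shape: (20, 317, 18, 128)
Output shape: (20, 317, 2, 2)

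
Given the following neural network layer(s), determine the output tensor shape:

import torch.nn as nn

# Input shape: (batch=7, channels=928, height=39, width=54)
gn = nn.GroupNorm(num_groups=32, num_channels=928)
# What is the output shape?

Input shape: (7, 928, 39, 54)
Output shape: (7, 928, 39, 54)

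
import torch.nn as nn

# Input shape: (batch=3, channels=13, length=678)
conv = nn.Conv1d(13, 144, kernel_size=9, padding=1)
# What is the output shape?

Input shape: (3, 13, 678)
Output shape: (3, 144, 672)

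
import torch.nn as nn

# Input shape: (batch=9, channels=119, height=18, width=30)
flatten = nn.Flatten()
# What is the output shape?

Input shape: (9, 119, 18, 30)
Output shape: (9, 64260)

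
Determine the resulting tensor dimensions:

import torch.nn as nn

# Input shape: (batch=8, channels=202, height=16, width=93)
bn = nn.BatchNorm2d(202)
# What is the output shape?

Input shape: (8, 202, 16, 93)
Output shape: (8, 202, 16, 93)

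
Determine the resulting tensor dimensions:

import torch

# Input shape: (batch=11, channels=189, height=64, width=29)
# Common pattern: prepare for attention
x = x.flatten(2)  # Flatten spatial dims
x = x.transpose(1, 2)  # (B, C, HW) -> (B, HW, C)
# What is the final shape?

Input shape: (11, 189, 64, 29)
  -> after flatten(2): (11, 189, 1856)
Output shape: (11, 1856, 189)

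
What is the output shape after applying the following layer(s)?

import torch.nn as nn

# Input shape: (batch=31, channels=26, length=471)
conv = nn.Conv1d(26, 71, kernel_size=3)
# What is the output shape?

Input shape: (31, 26, 471)
Output shape: (31, 71, 469)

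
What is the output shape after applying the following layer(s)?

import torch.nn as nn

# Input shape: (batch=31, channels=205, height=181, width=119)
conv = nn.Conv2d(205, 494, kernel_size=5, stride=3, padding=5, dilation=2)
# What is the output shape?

Input shape: (31, 205, 181, 119)
Output shape: (31, 494, 61, 41)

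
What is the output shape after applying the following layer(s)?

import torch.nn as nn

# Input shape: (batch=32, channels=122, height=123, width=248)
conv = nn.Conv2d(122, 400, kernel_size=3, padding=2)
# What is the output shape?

Input shape: (32, 122, 123, 248)
Output shape: (32, 400, 125, 250)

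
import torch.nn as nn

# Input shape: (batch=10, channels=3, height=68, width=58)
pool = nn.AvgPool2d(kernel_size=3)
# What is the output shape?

Input shape: (10, 3, 68, 58)
Output shape: (10, 3, 22, 19)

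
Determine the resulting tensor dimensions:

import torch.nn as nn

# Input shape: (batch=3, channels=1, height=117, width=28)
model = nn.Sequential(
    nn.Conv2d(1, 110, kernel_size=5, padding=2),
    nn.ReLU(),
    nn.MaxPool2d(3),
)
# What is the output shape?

Input shape: (3, 1, 117, 28)
  -> after Conv2d: (3, 110, 117, 28)
  -> after ReLU: (3, 110, 117, 28)
Output shape: (3, 110, 39, 9)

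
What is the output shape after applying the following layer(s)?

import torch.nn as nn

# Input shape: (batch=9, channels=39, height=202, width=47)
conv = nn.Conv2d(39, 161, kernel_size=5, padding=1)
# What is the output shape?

Input shape: (9, 39, 202, 47)
Output shape: (9, 161, 200, 45)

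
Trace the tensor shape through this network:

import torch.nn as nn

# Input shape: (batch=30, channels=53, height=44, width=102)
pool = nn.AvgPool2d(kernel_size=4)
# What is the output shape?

Input shape: (30, 53, 44, 102)
Output shape: (30, 53, 11, 25)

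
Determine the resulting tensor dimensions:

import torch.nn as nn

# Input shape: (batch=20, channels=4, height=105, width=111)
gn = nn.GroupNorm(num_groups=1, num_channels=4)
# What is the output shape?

Input shape: (20, 4, 105, 111)
Output shape: (20, 4, 105, 111)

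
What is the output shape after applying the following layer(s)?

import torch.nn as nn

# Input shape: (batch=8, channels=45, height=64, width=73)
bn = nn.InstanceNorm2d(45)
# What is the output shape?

Input shape: (8, 45, 64, 73)
Output shape: (8, 45, 64, 73)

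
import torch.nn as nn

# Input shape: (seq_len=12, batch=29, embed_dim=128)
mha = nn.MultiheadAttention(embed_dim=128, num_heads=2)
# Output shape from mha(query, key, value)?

Input shape: (12, 29, 128)
Output shape: (12, 29, 128)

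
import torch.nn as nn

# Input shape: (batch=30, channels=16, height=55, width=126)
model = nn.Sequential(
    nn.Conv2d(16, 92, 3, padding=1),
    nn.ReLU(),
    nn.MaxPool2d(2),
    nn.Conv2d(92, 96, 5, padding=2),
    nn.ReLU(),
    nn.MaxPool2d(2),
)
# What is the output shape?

Input shape: (30, 16, 55, 126)
  -> after first Conv2d: (30, 92, 55, 126)
  -> after first MaxPool2d: (30, 92, 27, 63)
  -> after second Conv2d: (30, 96, 27, 63)
Output shape: (30, 96, 13, 31)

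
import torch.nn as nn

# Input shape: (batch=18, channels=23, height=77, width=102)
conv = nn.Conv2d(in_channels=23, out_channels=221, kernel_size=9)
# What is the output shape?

Input shape: (18, 23, 77, 102)
Output shape: (18, 221, 69, 94)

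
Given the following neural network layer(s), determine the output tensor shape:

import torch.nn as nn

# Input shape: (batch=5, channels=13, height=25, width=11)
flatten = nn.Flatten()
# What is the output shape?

Input shape: (5, 13, 25, 11)
Output shape: (5, 3575)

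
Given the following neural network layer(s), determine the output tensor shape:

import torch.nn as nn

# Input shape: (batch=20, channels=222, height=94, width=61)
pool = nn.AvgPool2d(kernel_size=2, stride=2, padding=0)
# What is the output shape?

Input shape: (20, 222, 94, 61)
Output shape: (20, 222, 47, 30)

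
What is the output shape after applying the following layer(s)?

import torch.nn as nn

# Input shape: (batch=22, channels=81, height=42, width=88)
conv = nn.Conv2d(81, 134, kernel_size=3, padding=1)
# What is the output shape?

Input shape: (22, 81, 42, 88)
Output shape: (22, 134, 42, 88)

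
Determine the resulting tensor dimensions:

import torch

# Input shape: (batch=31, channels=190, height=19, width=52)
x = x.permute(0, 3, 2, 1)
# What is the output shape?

Input shape: (31, 190, 19, 52)
Output shape: (31, 52, 19, 190)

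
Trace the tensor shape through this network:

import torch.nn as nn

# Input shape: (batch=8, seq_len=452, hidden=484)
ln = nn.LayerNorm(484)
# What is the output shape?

Input shape: (8, 452, 484)
Output shape: (8, 452, 484)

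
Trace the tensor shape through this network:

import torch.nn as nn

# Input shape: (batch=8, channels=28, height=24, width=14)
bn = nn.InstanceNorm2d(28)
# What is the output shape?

Input shape: (8, 28, 24, 14)
Output shape: (8, 28, 24, 14)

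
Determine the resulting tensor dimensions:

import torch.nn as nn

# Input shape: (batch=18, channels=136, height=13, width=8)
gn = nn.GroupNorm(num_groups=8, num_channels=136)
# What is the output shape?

Input shape: (18, 136, 13, 8)
Output shape: (18, 136, 13, 8)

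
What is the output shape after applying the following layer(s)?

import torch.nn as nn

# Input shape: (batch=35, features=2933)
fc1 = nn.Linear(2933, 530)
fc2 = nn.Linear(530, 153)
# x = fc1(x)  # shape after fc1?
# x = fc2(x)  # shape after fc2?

Input shape: (35, 2933)
  -> after fc1: (35, 530)
Output shape: (35, 153)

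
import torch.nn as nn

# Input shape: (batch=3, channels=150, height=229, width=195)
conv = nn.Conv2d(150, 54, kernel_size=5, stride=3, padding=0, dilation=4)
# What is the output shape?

Input shape: (3, 150, 229, 195)
Output shape: (3, 54, 71, 60)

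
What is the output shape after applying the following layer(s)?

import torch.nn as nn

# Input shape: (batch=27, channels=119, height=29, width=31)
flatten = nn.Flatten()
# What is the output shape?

Input shape: (27, 119, 29, 31)
Output shape: (27, 106981)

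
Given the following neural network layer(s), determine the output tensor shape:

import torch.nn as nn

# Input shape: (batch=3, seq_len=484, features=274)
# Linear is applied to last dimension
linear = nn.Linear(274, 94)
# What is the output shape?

Input shape: (3, 484, 274)
Output shape: (3, 484, 94)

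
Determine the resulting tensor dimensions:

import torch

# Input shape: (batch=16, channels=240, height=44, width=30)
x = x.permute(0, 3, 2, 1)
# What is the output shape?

Input shape: (16, 240, 44, 30)
Output shape: (16, 30, 44, 240)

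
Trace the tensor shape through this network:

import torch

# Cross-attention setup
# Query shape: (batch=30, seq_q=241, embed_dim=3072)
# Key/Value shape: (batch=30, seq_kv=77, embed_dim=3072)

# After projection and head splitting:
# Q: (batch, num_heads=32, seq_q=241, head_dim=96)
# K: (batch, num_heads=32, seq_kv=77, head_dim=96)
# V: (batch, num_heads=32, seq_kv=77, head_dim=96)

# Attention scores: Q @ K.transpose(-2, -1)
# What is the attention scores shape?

Input shape: (30, 241, 3072)
Output shape: (30, 32, 241, 77)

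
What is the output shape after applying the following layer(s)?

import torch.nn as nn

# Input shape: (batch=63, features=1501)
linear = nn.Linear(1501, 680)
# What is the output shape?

Input shape: (63, 1501)
Output shape: (63, 680)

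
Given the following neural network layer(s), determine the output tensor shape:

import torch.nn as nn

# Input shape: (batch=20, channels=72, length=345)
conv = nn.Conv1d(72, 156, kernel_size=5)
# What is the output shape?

Input shape: (20, 72, 345)
Output shape: (20, 156, 341)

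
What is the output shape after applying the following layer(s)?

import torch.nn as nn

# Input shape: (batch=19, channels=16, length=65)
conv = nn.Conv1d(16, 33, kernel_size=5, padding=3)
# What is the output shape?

Input shape: (19, 16, 65)
Output shape: (19, 33, 67)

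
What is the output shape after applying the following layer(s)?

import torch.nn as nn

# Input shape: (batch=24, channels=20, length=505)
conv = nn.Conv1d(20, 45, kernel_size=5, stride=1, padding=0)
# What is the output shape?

Input shape: (24, 20, 505)
Output shape: (24, 45, 501)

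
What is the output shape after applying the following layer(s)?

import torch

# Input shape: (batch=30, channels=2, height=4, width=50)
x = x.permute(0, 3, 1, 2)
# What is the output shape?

Input shape: (30, 2, 4, 50)
Output shape: (30, 50, 2, 4)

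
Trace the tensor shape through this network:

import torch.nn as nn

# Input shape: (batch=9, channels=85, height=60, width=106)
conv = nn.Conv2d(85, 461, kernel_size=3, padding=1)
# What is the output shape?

Input shape: (9, 85, 60, 106)
Output shape: (9, 461, 60, 106)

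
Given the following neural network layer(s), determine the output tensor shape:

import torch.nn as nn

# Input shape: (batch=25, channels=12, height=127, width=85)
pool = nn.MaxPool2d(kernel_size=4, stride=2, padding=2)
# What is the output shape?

Input shape: (25, 12, 127, 85)
Output shape: (25, 12, 64, 43)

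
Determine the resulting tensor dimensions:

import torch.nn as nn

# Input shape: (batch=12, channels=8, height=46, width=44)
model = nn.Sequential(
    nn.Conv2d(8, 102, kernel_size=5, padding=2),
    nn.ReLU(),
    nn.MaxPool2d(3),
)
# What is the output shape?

Input shape: (12, 8, 46, 44)
  -> after Conv2d: (12, 102, 46, 44)
  -> after ReLU: (12, 102, 46, 44)
Output shape: (12, 102, 15, 14)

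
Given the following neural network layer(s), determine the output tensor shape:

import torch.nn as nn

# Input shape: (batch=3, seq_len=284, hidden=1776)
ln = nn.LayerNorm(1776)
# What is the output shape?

Input shape: (3, 284, 1776)
Output shape: (3, 284, 1776)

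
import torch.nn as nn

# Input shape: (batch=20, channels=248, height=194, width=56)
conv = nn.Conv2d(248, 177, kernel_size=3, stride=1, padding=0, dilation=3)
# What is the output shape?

Input shape: (20, 248, 194, 56)
Output shape: (20, 177, 188, 50)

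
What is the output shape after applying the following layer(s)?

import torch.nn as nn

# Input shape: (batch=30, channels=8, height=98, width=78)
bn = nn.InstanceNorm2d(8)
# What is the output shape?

Input shape: (30, 8, 98, 78)
Output shape: (30, 8, 98, 78)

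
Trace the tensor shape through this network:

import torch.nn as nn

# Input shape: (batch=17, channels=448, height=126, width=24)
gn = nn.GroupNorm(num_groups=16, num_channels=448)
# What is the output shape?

Input shape: (17, 448, 126, 24)
Output shape: (17, 448, 126, 24)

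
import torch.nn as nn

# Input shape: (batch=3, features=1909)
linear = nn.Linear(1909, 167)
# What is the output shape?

Input shape: (3, 1909)
Output shape: (3, 167)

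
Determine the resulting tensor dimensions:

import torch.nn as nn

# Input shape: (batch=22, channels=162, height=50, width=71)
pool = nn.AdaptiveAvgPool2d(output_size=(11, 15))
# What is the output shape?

Input shape: (22, 162, 50, 71)
Output shape: (22, 162, 11, 15)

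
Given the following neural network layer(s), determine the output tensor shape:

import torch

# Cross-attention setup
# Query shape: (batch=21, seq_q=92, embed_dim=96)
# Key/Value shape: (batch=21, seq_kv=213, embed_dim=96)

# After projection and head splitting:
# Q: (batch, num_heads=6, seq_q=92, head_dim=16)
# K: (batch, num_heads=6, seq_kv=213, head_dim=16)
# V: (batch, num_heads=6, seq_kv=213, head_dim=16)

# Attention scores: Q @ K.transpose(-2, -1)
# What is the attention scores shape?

Input shape: (21, 92, 96)
Output shape: (21, 6, 92, 213)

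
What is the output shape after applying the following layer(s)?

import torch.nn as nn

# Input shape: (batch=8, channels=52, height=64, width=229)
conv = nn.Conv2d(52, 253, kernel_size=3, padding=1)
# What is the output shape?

Input shape: (8, 52, 64, 229)
Output shape: (8, 253, 64, 229)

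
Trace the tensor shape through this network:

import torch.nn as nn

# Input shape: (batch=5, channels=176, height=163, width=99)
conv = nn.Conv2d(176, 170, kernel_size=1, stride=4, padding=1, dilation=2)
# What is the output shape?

Input shape: (5, 176, 163, 99)
Output shape: (5, 170, 42, 26)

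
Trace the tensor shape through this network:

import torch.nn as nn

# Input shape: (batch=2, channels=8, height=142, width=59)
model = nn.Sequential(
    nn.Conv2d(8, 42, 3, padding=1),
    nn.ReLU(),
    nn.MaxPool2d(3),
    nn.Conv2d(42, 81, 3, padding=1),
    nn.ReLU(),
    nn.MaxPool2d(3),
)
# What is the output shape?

Input shape: (2, 8, 142, 59)
  -> after first Conv2d: (2, 42, 142, 59)
  -> after first MaxPool2d: (2, 42, 47, 19)
  -> after second Conv2d: (2, 81, 47, 19)
Output shape: (2, 81, 15, 6)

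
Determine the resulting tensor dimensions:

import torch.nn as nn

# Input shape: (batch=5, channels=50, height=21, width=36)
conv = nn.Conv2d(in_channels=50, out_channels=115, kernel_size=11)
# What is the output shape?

Input shape: (5, 50, 21, 36)
Output shape: (5, 115, 11, 26)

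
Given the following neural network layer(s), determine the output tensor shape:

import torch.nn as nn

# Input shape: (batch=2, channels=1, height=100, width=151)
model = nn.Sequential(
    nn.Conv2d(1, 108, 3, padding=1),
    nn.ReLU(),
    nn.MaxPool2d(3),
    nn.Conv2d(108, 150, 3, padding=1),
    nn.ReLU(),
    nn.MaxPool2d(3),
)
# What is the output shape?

Input shape: (2, 1, 100, 151)
  -> after first Conv2d: (2, 108, 100, 151)
  -> after first MaxPool2d: (2, 108, 33, 50)
  -> after second Conv2d: (2, 150, 33, 50)
Output shape: (2, 150, 11, 16)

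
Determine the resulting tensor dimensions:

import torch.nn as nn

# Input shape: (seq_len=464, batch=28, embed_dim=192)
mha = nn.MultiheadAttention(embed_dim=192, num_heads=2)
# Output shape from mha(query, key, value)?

Input shape: (464, 28, 192)
Output shape: (464, 28, 192)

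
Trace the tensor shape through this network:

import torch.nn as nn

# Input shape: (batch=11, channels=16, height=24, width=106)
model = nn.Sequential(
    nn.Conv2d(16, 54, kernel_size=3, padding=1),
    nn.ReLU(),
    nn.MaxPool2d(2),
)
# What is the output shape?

Input shape: (11, 16, 24, 106)
  -> after Conv2d: (11, 54, 24, 106)
  -> after ReLU: (11, 54, 24, 106)
Output shape: (11, 54, 12, 53)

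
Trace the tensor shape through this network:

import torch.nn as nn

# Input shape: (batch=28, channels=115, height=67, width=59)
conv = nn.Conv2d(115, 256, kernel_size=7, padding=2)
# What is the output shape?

Input shape: (28, 115, 67, 59)
Output shape: (28, 256, 65, 57)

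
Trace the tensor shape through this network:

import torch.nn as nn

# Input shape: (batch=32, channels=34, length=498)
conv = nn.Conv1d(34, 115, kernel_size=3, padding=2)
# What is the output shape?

Input shape: (32, 34, 498)
Output shape: (32, 115, 500)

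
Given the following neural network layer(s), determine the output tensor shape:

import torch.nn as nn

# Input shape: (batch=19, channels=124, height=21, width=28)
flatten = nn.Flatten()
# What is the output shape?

Input shape: (19, 124, 21, 28)
Output shape: (19, 72912)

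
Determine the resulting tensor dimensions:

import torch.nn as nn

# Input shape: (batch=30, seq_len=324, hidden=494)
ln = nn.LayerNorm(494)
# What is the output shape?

Input shape: (30, 324, 494)
Output shape: (30, 324, 494)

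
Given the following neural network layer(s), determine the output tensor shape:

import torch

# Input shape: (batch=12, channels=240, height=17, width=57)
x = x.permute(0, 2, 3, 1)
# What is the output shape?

Input shape: (12, 240, 17, 57)
Output shape: (12, 17, 57, 240)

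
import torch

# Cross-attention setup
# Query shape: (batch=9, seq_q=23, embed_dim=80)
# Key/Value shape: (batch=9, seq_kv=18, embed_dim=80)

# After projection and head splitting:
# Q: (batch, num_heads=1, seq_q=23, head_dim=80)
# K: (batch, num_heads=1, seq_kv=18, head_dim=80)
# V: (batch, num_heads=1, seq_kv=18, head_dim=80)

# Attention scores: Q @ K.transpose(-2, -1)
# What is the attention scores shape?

Input shape: (9, 23, 80)
Output shape: (9, 1, 23, 18)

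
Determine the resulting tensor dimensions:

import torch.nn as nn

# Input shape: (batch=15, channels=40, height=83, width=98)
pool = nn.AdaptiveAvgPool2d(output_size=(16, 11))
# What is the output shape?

Input shape: (15, 40, 83, 98)
Output shape: (15, 40, 16, 11)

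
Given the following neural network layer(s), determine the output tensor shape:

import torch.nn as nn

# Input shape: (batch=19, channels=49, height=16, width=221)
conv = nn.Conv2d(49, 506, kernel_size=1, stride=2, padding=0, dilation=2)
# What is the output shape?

Input shape: (19, 49, 16, 221)
Output shape: (19, 506, 8, 111)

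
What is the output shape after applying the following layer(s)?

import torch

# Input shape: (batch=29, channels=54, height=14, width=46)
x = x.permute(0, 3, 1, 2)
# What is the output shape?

Input shape: (29, 54, 14, 46)
Output shape: (29, 46, 54, 14)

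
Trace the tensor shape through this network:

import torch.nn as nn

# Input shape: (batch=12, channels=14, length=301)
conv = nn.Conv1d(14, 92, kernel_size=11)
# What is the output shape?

Input shape: (12, 14, 301)
Output shape: (12, 92, 291)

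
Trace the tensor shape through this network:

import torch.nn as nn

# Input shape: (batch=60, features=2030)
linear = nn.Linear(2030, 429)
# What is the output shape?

Input shape: (60, 2030)
Output shape: (60, 429)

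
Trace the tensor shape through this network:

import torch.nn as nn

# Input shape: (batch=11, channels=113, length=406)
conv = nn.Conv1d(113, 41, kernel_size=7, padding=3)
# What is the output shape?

Input shape: (11, 113, 406)
Output shape: (11, 41, 406)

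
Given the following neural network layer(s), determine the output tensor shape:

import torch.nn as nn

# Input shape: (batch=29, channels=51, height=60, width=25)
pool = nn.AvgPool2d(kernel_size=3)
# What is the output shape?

Input shape: (29, 51, 60, 25)
Output shape: (29, 51, 20, 8)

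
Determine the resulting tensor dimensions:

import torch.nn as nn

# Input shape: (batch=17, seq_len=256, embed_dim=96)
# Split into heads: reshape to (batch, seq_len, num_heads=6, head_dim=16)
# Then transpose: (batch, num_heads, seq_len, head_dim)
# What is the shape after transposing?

Input shape: (17, 256, 96)
  -> after reshape: (17, 256, 6, 16)
Output shape: (17, 6, 256, 16)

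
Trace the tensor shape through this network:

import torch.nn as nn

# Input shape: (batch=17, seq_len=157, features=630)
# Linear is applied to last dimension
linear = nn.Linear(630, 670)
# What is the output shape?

Input shape: (17, 157, 630)
Output shape: (17, 157, 670)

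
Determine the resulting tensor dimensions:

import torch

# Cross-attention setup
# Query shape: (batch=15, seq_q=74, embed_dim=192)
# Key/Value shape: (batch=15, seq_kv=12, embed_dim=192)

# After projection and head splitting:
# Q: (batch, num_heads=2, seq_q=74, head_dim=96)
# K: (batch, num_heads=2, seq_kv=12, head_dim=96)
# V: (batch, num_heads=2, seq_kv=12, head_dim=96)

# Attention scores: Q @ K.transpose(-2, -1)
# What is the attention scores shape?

Input shape: (15, 74, 192)
Output shape: (15, 2, 74, 12)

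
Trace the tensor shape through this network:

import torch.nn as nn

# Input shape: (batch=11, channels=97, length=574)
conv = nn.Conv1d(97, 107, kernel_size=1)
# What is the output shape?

Input shape: (11, 97, 574)
Output shape: (11, 107, 574)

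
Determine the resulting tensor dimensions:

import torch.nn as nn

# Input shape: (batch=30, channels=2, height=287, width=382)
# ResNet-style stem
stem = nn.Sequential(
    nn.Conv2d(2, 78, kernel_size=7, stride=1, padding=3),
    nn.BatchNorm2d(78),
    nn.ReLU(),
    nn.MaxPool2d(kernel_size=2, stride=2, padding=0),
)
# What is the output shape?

Input shape: (30, 2, 287, 382)
  -> after Conv2d 7x7 stride=1: (30, 78, 287, 382)
Output shape: (30, 78, 143, 191)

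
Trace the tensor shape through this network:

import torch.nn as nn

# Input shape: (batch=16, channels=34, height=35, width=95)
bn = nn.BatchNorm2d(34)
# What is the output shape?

Input shape: (16, 34, 35, 95)
Output shape: (16, 34, 35, 95)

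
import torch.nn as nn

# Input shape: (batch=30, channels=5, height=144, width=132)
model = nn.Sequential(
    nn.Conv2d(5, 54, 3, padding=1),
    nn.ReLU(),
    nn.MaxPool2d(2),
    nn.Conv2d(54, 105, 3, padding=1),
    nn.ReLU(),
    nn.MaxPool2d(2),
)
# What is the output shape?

Input shape: (30, 5, 144, 132)
  -> after first Conv2d: (30, 54, 144, 132)
  -> after first MaxPool2d: (30, 54, 72, 66)
  -> after second Conv2d: (30, 105, 72, 66)
Output shape: (30, 105, 36, 33)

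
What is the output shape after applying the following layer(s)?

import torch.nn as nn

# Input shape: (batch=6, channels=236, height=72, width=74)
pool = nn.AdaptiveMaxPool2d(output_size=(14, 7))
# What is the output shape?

Input shape: (6, 236, 72, 74)
Output shape: (6, 236, 14, 7)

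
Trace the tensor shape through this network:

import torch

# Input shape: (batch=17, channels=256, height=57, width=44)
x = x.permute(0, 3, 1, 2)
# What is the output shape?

Input shape: (17, 256, 57, 44)
Output shape: (17, 44, 256, 57)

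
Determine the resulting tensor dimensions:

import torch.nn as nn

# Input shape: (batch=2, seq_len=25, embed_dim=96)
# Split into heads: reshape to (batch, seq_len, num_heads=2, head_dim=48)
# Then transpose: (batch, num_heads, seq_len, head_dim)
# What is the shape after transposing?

Input shape: (2, 25, 96)
  -> after reshape: (2, 25, 2, 48)
Output shape: (2, 2, 25, 48)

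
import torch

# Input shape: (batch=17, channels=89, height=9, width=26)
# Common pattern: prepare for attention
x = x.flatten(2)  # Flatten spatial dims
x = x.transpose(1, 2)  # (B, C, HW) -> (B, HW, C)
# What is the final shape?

Input shape: (17, 89, 9, 26)
  -> after flatten(2): (17, 89, 234)
Output shape: (17, 234, 89)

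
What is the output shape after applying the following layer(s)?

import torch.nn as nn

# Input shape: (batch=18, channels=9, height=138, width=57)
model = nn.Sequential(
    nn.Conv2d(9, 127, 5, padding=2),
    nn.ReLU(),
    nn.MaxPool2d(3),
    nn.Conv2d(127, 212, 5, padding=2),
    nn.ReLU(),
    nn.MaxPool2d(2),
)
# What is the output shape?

Input shape: (18, 9, 138, 57)
  -> after first Conv2d: (18, 127, 138, 57)
  -> after first MaxPool2d: (18, 127, 46, 19)
  -> after second Conv2d: (18, 212, 46, 19)
Output shape: (18, 212, 23, 9)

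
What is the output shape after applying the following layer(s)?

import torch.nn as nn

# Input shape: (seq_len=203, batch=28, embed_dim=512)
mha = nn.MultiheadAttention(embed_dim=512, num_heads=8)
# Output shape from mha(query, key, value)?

Input shape: (203, 28, 512)
Output shape: (203, 28, 512)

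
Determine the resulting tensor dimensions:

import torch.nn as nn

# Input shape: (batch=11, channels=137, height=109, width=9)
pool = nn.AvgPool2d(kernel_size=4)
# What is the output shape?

Input shape: (11, 137, 109, 9)
Output shape: (11, 137, 27, 2)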